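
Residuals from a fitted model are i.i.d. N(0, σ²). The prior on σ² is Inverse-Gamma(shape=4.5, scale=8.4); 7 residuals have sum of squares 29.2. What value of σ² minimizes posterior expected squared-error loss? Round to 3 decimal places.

3.286

Posterior: Inverse-Gamma(shape = 4.5+7/2 = 8.0, scale = 8.4+29.2/2 = 23.0).
Mode = β/(α+1) = 23.0/9.0 = 2.556.
Mean = β/(α−1) = 23.0/7.0 = 3.286.
Squared-error loss ⇒ the optimal estimator is the posterior mean.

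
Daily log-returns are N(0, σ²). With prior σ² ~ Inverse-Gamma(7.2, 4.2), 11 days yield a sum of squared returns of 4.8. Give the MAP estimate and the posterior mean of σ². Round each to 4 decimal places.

Posterior: Inverse-Gamma(shape = 7.2+11/2 = 12.7, scale = 4.2+4.8/2 = 6.6).
Mode = β/(α+1) = 6.6/13.7 = 0.4818.
Mean = β/(α−1) = 6.6/11.7 = 0.5641.

MAP = 0.4818; posterior mean = 0.5641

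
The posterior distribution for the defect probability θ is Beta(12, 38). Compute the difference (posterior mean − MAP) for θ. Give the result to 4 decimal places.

0.0108

Mode = (12−1)/(12+38−2) = 11/48 = 0.2292.
Mean = 12/(12+38) = 12/50 = 0.2400.
Difference = 0.2400 − 0.2292 = 0.0108.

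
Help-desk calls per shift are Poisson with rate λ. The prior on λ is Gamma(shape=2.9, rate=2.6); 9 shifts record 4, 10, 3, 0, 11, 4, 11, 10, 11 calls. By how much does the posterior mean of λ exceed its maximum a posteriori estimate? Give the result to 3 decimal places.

Σ counts = 64. Posterior: Gamma(shape = 2.9+64 = 66.9, rate = 2.6+9 = 11.6).
Mode = (α−1)/β = 65.9/11.6 = 5.681.
Mean = α/β = 66.9/11.6 = 5.767.
Difference = 5.767 − 5.681 = 0.086.

0.086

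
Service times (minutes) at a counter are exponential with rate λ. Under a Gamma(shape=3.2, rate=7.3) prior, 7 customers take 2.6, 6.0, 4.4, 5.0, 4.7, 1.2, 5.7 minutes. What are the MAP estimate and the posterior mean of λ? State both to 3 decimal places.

Σ times = 29.6. Posterior: Gamma(shape = 3.2+7 = 10.2, rate = 7.3+29.6 = 36.9).
Mode = (α−1)/β = 9.2/36.9 = 0.249.
Mean = α/β = 10.2/36.9 = 0.276.

MAP = 0.249; posterior mean = 0.276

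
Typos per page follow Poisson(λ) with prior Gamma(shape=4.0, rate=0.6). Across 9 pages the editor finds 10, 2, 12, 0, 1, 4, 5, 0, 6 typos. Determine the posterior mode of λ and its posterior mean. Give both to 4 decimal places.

Σ counts = 40. Posterior: Gamma(shape = 4.0+40 = 44.0, rate = 0.6+9 = 9.6).
Mode = (α−1)/β = 43.0/9.6 = 4.4792.
Mean = α/β = 44.0/9.6 = 4.5833.
Right-skewed posterior ⇒ mode < mean.

MAP = 4.4792; posterior mean = 4.5833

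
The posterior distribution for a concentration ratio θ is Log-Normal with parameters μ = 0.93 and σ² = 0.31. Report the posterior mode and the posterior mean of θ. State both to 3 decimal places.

Mode = exp(μ − σ²) = exp(0.62) = 1.859.
Mean = exp(μ + σ²/2) = exp(1.085) = 2.959.
The posterior is right-skewed, so the mean exceeds the mode.

MAP: 1.859. Posterior mean: 2.959.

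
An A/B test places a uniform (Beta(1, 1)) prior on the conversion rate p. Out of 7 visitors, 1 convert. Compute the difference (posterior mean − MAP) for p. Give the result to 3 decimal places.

Posterior: Beta(1+1, 1+6) = Beta(2, 7).
Mode = (2−1)/(2+7−2) = 1/7 = 0.143.
With a flat prior the MAP equals the MLE, 1/7.
Mean = 2/(2+7) = 2/9 = 0.222.
Difference = 0.222 − 0.143 = 0.079.

0.079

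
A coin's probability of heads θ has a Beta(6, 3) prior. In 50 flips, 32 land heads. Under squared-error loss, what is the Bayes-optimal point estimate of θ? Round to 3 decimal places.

0.644

Posterior: Beta(6+32, 3+18) = Beta(38, 21).
Mode = (38−1)/(38+21−2) = 37/57 = 0.649.
Mean = 38/(38+21) = 38/59 = 0.644.
Squared-error loss ⇒ the optimal estimator is the posterior mean.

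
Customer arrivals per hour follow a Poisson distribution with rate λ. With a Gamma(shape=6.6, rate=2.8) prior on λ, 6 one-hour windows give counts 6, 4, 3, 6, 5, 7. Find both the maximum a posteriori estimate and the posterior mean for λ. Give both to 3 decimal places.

maximum a posteriori estimate = 4.159, posterior mean = 4.273

Σ counts = 31. Posterior: Gamma(shape = 6.6+31 = 37.6, rate = 2.8+6 = 8.8).
Mode = (α−1)/β = 36.6/8.8 = 4.159.
Mean = α/β = 37.6/8.8 = 4.273.
Right-skewed posterior ⇒ mode < mean.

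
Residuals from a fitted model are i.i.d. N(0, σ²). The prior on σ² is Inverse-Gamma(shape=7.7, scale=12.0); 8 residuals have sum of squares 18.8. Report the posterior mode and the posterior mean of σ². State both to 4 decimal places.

MAP: 1.6850. Posterior mean: 2.0000.

Posterior: Inverse-Gamma(shape = 7.7+8/2 = 11.7, scale = 12.0+18.8/2 = 21.4).
Mode = β/(α+1) = 21.4/12.7 = 1.6850.
Mean = β/(α−1) = 21.4/10.7 = 2.0000.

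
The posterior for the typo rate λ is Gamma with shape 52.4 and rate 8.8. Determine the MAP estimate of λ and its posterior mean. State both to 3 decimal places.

Mode = (α−1)/β = 51.4/8.8 = 5.841.
Mean = α/β = 52.4/8.8 = 5.955.
The posterior is right-skewed, so the mean exceeds the mode.

MAP = 5.841; posterior mean = 5.955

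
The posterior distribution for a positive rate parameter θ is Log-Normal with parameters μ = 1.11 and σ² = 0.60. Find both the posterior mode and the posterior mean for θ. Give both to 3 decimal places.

MAP = 1.665, posterior mean = 4.096

Mode = exp(μ − σ²) = exp(0.51) = 1.665.
Mean = exp(μ + σ²/2) = exp(1.410) = 4.096.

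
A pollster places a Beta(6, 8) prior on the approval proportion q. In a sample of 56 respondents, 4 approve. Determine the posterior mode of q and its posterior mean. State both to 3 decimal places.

Posterior: Beta(6+4, 8+52) = Beta(10, 60).
Mode = (10−1)/(10+60−2) = 9/68 = 0.132.
Mean = 10/(10+60) = 10/70 = 0.143.
Mean > mode: the posterior has a right tail.

MAP = 0.132; posterior mean = 0.143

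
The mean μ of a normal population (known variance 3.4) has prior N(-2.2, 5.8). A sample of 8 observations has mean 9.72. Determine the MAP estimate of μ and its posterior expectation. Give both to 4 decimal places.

MAP: 8.9062. Posterior mean: 8.9062.

Posterior for μ is Normal. Precision-weighted mean: (1/5.8·-2.2 + 8/3.4·9.72) / (1/5.8 + 8/3.4) = 8.9062.
A Normal posterior is symmetric, so mode = mean.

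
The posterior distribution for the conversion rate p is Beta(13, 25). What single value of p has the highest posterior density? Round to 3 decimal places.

Mode = (13−1)/(13+25−2) = 12/36 = 0.333.
Mean = 13/(13+25) = 13/38 = 0.342.
This is the posterior mode — the MAP estimate.

0.333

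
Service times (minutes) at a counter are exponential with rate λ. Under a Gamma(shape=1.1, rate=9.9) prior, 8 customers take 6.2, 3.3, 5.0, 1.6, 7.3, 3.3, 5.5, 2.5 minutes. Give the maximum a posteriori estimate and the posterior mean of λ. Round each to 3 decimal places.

Σ times = 34.7. Posterior: Gamma(shape = 1.1+8 = 9.1, rate = 9.9+34.7 = 44.6).
Mode = (α−1)/β = 8.1/44.6 = 0.182.
Mean = α/β = 9.1/44.6 = 0.204.
The posterior is right-skewed, so the mean exceeds the mode.

MAP = 0.182; posterior mean = 0.204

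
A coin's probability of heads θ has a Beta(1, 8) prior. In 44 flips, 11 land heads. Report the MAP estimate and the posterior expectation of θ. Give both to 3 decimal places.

MAP estimate = 0.216, posterior expectation = 0.226

Posterior: Beta(1+11, 8+33) = Beta(12, 41).
Mode = (12−1)/(12+41−2) = 11/51 = 0.216.
Mean = 12/(12+41) = 12/53 = 0.226.
The mean is pulled above the mode by the posterior's right skew.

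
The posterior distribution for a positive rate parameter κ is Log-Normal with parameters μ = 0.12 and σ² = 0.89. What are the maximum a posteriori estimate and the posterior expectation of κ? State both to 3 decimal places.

maximum a posteriori estimate = 0.463, posterior expectation = 1.759

Mode = exp(μ − σ²) = exp(-0.77) = 0.463.
Mean = exp(μ + σ²/2) = exp(0.565) = 1.759.
The posterior is right-skewed, so the mean exceeds the mode.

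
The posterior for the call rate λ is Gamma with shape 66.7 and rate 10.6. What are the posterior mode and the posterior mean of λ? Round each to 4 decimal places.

posterior mode = 6.1981, posterior mean = 6.2925

Mode = (α−1)/β = 65.7/10.6 = 6.1981.
Mean = α/β = 66.7/10.6 = 6.2925.
Right-skewed posterior ⇒ mode < mean.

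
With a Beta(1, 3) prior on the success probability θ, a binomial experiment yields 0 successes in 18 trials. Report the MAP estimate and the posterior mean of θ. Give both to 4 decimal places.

MAP: 0.0000. Posterior mean: 0.0455.

Posterior: Beta(1+0, 3+18) = Beta(1, 21).
Since α = 1 ≤ 1 and β > 1, the Beta density is monotone decreasing on [0,1]; the mode is at 0.
Mean = 1/(1+21) = 0.0455.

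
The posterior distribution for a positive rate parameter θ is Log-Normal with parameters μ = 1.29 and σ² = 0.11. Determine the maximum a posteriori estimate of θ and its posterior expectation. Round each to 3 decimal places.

θ_MAP = 3.254, E[θ|data] = 3.838

Mode = exp(μ − σ²) = exp(1.18) = 3.254.
Mean = exp(μ + σ²/2) = exp(1.345) = 3.838.
Mean > mode: the posterior has a right tail.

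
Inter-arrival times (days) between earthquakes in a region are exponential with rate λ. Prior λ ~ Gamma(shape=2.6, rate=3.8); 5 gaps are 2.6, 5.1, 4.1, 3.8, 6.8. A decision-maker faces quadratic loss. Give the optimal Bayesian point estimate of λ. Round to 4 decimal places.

0.2901

Σ times = 22.4. Posterior: Gamma(shape = 2.6+5 = 7.6, rate = 3.8+22.4 = 26.2).
Mode = (α−1)/β = 6.6/26.2 = 0.2519.
Mean = α/β = 7.6/26.2 = 0.2901.
Quadratic loss ⇒ the optimal estimator is the posterior mean.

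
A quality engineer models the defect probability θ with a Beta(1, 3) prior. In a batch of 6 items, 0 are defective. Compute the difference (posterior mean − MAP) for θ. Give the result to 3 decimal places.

Posterior: Beta(1+0, 3+6) = Beta(1, 9).
Since α = 1 ≤ 1 and β > 1, the Beta density is monotone decreasing on [0,1]; the mode is at 0.
Mean = 1/(1+9) = 0.100.
Difference = 0.100 − 0.000 = 0.100.
The mean is pulled above the mode by the posterior's right skew.

0.100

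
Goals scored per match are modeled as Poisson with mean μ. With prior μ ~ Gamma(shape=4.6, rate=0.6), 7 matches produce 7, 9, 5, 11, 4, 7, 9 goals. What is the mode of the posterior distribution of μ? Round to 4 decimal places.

Σ counts = 52. Posterior: Gamma(shape = 4.6+52 = 56.6, rate = 0.6+7 = 7.6).
Mode = (α−1)/β = 55.6/7.6 = 7.3158.
Mean = α/β = 56.6/7.6 = 7.4474.
This is the posterior mode — the MAP estimate.

7.3158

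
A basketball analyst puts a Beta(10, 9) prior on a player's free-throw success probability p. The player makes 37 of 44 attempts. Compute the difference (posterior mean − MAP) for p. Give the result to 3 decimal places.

Posterior: Beta(10+37, 9+7) = Beta(47, 16).
Mode = (47−1)/(47+16−2) = 46/61 = 0.754.
Mean = 47/(47+16) = 47/63 = 0.746.
Difference = 0.746 − 0.754 = -0.008.
Mode > mean: the posterior has a left tail.

-0.008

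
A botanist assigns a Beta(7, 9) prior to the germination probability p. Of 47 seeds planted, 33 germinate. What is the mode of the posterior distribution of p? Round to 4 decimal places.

Posterior: Beta(7+33, 9+14) = Beta(40, 23).
Mode = (40−1)/(40+23−2) = 39/61 = 0.6393.
Mean = 40/(40+23) = 40/63 = 0.6349.
This is the posterior mode — the MAP estimate.

0.6393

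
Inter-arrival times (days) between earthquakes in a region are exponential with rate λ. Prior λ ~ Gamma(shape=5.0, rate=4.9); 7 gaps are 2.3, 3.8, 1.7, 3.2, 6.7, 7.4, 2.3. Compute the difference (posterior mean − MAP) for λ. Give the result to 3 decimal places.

Σ times = 27.4. Posterior: Gamma(shape = 5.0+7 = 12.0, rate = 4.9+27.4 = 32.3).
Mode = (α−1)/β = 11.0/32.3 = 0.341.
Mean = α/β = 12.0/32.3 = 0.372.
Difference = 0.372 − 0.341 = 0.031.

0.031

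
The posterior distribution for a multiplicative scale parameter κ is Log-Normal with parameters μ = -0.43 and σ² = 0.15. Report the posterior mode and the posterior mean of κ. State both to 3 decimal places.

Mode = exp(μ − σ²) = exp(-0.58) = 0.560.
Mean = exp(μ + σ²/2) = exp(-0.355) = 0.701.
The mean is pulled above the mode by the posterior's right skew.

MAP = 0.560, posterior mean = 0.701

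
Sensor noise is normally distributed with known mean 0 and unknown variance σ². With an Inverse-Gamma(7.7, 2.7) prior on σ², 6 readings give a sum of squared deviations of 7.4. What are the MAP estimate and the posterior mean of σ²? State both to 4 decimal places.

σ²_MAP = 0.5470, E[σ²|data] = 0.6598

Posterior: Inverse-Gamma(shape = 7.7+6/2 = 10.7, scale = 2.7+7.4/2 = 6.4).
Mode = β/(α+1) = 6.4/11.7 = 0.5470.
Mean = β/(α−1) = 6.4/9.7 = 0.6598.
Right-skewed posterior ⇒ mode < mean.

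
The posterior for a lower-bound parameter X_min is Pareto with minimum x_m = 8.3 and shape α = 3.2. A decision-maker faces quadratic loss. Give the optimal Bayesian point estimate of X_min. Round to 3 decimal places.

The Pareto density is strictly decreasing on [x_m, ∞), so the mode is x_m = 8.300.
Mean = α·x_m/(α−1) = 3.2·8.3/2.2 = 12.073.
Quadratic loss ⇒ the optimal estimator is the posterior mean.

12.073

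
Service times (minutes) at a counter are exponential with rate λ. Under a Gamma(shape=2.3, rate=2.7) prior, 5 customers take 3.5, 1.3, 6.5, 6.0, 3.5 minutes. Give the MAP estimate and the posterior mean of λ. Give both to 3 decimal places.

Σ times = 20.8. Posterior: Gamma(shape = 2.3+5 = 7.3, rate = 2.7+20.8 = 23.5).
Mode = (α−1)/β = 6.3/23.5 = 0.268.
Mean = α/β = 7.3/23.5 = 0.311.

MAP = 0.268; posterior mean = 0.311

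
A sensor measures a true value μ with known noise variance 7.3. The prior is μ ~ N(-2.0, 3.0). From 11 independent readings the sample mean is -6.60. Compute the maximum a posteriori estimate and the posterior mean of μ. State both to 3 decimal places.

Posterior for μ is Normal. Precision-weighted mean: (1/3.0·-2.0 + 11/7.3·-6.60) / (1/3.0 + 11/7.3) = -5.767.
A Normal posterior is symmetric, so mode = mean.

μ_MAP = -5.767, E[μ|data] = -5.767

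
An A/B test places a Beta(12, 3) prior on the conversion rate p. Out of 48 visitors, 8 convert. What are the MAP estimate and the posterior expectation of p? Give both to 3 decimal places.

MAP = 0.311; posterior mean = 0.317

Posterior: Beta(12+8, 3+40) = Beta(20, 43).
Mode = (20−1)/(20+43−2) = 19/61 = 0.311.
Mean = 20/(20+43) = 20/63 = 0.317.
The mean is pulled above the mode by the posterior's right skew.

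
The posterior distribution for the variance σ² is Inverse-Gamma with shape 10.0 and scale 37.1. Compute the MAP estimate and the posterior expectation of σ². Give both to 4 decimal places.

MAP = 3.3727, posterior mean = 4.1222

Mode = β/(α+1) = 37.1/11.0 = 3.3727.
Mean = β/(α−1) = 37.1/9.0 = 4.1222.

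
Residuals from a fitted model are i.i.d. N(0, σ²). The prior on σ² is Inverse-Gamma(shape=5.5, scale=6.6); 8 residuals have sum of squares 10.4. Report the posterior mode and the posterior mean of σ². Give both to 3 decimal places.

MAP = 1.124, posterior mean = 1.388

Posterior: Inverse-Gamma(shape = 5.5+8/2 = 9.5, scale = 6.6+10.4/2 = 11.8).
Mode = β/(α+1) = 11.8/10.5 = 1.124.
Mean = β/(α−1) = 11.8/8.5 = 1.388.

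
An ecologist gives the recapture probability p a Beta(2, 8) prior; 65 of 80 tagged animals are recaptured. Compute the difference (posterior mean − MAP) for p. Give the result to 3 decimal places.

Posterior: Beta(2+65, 8+15) = Beta(67, 23).
Mode = (67−1)/(67+23−2) = 66/88 = 0.750.
Mean = 67/(67+23) = 67/90 = 0.744.
Difference = 0.744 − 0.750 = -0.006.
The mean is pulled below the mode by the posterior's left skew.

-0.006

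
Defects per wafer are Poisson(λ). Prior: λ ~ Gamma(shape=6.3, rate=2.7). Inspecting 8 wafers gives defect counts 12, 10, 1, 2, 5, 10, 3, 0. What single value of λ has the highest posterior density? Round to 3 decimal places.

Σ counts = 43. Posterior: Gamma(shape = 6.3+43 = 49.3, rate = 2.7+8 = 10.7).
Mode = (α−1)/β = 48.3/10.7 = 4.514.
Mean = α/β = 49.3/10.7 = 4.607.
This is the posterior mode — the MAP estimate.

4.514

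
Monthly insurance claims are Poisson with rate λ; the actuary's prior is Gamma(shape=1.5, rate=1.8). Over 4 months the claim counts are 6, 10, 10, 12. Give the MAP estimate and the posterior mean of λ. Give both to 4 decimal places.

MAP = 6.6379; posterior mean = 6.8103

Σ counts = 38. Posterior: Gamma(shape = 1.5+38 = 39.5, rate = 1.8+4 = 5.8).
Mode = (α−1)/β = 38.5/5.8 = 6.6379.
Mean = α/β = 39.5/5.8 = 6.8103.
The posterior is right-skewed, so the mean exceeds the mode.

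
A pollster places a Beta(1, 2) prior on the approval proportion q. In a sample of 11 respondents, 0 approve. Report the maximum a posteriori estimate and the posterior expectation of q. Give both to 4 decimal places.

Posterior: Beta(1+0, 2+11) = Beta(1, 13).
Since α = 1 ≤ 1 and β > 1, the Beta density is monotone decreasing on [0,1]; the mode is at 0.
Mean = 1/(1+13) = 0.0714.
The mean is pulled above the mode by the posterior's right skew.

MAP = 0.0000, posterior mean = 0.0714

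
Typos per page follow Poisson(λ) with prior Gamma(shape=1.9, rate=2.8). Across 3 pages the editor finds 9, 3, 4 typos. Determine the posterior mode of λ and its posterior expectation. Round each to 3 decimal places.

λ_MAP = 2.914, E[λ|data] = 3.086

Σ counts = 16. Posterior: Gamma(shape = 1.9+16 = 17.9, rate = 2.8+3 = 5.8).
Mode = (α−1)/β = 16.9/5.8 = 2.914.
Mean = α/β = 17.9/5.8 = 3.086.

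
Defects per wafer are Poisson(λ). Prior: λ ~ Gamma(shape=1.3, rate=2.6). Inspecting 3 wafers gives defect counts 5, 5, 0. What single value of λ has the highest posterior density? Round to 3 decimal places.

1.839

Σ counts = 10. Posterior: Gamma(shape = 1.3+10 = 11.3, rate = 2.6+3 = 5.6).
Mode = (α−1)/β = 10.3/5.6 = 1.839.
Mean = α/β = 11.3/5.6 = 2.018.
This is the posterior mode — the MAP estimate.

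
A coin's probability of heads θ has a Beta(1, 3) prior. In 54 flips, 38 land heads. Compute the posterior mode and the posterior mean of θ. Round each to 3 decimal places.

Posterior: Beta(1+38, 3+16) = Beta(39, 19).
Mode = (39−1)/(39+19−2) = 38/56 = 0.679.
Mean = 39/(39+19) = 39/58 = 0.672.

MAP = 0.679; posterior mean = 0.672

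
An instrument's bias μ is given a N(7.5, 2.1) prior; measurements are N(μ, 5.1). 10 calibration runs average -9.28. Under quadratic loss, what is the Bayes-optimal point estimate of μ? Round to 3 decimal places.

-6.001

Posterior for μ is Normal. Precision-weighted mean: (1/2.1·7.5 + 10/5.1·-9.28) / (1/2.1 + 10/5.1) = -6.001.
A Normal posterior is symmetric, so mode = mean.
Quadratic loss ⇒ the optimal estimator is the posterior mean.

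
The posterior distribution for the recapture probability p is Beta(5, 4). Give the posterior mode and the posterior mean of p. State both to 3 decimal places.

Mode = (5−1)/(5+4−2) = 4/7 = 0.571.
Mean = 5/(5+4) = 5/9 = 0.556.

MAP = 0.571; posterior mean = 0.556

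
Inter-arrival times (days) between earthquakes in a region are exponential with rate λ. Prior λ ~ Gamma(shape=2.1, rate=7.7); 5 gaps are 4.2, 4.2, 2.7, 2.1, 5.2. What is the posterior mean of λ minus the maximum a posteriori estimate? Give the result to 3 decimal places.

0.038

Σ times = 18.4. Posterior: Gamma(shape = 2.1+5 = 7.1, rate = 7.7+18.4 = 26.1).
Mode = (α−1)/β = 6.1/26.1 = 0.234.
Mean = α/β = 7.1/26.1 = 0.272.
Difference = 0.272 − 0.234 = 0.038.
The mean is pulled above the mode by the posterior's right skew.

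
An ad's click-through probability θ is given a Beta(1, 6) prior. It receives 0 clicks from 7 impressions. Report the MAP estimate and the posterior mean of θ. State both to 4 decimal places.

Posterior: Beta(1+0, 6+7) = Beta(1, 13).
Since α = 1 ≤ 1 and β > 1, the Beta density is monotone decreasing on [0,1]; the mode is at 0.
Mean = 1/(1+13) = 0.0714.

MAP: 0.0000. Posterior mean: 0.0714.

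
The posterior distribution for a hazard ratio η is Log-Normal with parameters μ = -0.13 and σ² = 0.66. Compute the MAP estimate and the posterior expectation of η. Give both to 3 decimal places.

Mode = exp(μ − σ²) = exp(-0.79) = 0.454.
Mean = exp(μ + σ²/2) = exp(0.200) = 1.221.
Right-skewed posterior ⇒ mode < mean.

MAP = 0.454, posterior mean = 1.221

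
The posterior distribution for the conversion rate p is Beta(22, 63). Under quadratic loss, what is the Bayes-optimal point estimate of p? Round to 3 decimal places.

0.259

Mode = (22−1)/(22+63−2) = 21/83 = 0.253.
Mean = 22/(22+63) = 22/85 = 0.259.
Quadratic loss ⇒ the optimal estimator is the posterior mean.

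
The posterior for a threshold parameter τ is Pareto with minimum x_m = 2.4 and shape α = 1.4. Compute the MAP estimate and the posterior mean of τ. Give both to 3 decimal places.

MAP estimate = 2.400, posterior mean = 8.400

The Pareto density is strictly decreasing on [x_m, ∞), so the mode is x_m = 2.400.
Mean = α·x_m/(α−1) = 1.4·2.4/0.4 = 8.400.
Mean > mode: the posterior has a right tail.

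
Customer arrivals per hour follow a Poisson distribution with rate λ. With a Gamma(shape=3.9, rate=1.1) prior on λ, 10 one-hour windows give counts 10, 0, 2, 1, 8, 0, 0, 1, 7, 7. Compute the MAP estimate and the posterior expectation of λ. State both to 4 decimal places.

MAP: 3.5045. Posterior mean: 3.5946.

Σ counts = 36. Posterior: Gamma(shape = 3.9+36 = 39.9, rate = 1.1+10 = 11.1).
Mode = (α−1)/β = 38.9/11.1 = 3.5045.
Mean = α/β = 39.9/11.1 = 3.5946.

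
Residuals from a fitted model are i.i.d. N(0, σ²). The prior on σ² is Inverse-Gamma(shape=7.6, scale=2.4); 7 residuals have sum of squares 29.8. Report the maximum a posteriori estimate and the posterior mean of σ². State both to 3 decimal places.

Posterior: Inverse-Gamma(shape = 7.6+7/2 = 11.1, scale = 2.4+29.8/2 = 17.3).
Mode = β/(α+1) = 17.3/12.1 = 1.430.
Mean = β/(α−1) = 17.3/10.1 = 1.713.
Right-skewed posterior ⇒ mode < mean.

MAP: 1.430. Posterior mean: 1.713.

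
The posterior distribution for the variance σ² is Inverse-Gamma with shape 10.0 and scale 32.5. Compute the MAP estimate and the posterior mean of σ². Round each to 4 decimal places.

Mode = β/(α+1) = 32.5/11.0 = 2.9545.
Mean = β/(α−1) = 32.5/9.0 = 3.6111.
Right-skewed posterior ⇒ mode < mean.

MAP: 2.9545. Posterior mean: 3.6111.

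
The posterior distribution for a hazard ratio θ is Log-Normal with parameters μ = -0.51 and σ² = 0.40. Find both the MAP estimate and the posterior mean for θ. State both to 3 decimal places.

Mode = exp(μ − σ²) = exp(-0.91) = 0.403.
Mean = exp(μ + σ²/2) = exp(-0.310) = 0.733.

MAP = 0.403; posterior mean = 0.733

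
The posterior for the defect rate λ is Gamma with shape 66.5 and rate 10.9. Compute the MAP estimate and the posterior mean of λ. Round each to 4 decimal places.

MAP = 6.0092, posterior mean = 6.1009

Mode = (α−1)/β = 65.5/10.9 = 6.0092.
Mean = α/β = 66.5/10.9 = 6.1009.
The mean is pulled above the mode by the posterior's right skew.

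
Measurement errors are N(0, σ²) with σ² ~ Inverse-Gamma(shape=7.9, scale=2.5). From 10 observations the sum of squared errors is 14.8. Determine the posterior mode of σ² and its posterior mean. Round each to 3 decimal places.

posterior mode = 0.712, posterior mean = 0.832

Posterior: Inverse-Gamma(shape = 7.9+10/2 = 12.9, scale = 2.5+14.8/2 = 9.9).
Mode = β/(α+1) = 9.9/13.9 = 0.712.
Mean = β/(α−1) = 9.9/11.9 = 0.832.
The posterior is right-skewed, so the mean exceeds the mode.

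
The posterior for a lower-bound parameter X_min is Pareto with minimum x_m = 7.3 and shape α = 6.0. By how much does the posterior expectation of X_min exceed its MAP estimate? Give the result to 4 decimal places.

1.4600

The Pareto density is strictly decreasing on [x_m, ∞), so the mode is x_m = 7.3000.
Mean = α·x_m/(α−1) = 6.0·7.3/5.0 = 8.7600.
Difference = 8.7600 − 7.3000 = 1.4600.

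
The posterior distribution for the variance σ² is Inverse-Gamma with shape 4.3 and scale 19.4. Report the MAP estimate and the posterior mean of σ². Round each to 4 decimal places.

MAP estimate = 3.6604, posterior mean = 5.8788

Mode = β/(α+1) = 19.4/5.3 = 3.6604.
Mean = β/(α−1) = 19.4/3.3 = 5.8788.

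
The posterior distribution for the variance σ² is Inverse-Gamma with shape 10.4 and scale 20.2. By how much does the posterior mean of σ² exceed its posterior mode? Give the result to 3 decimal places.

Mode = β/(α+1) = 20.2/11.4 = 1.772.
Mean = β/(α−1) = 20.2/9.4 = 2.149.
Difference = 2.149 − 1.772 = 0.377.
The mean is pulled above the mode by the posterior's right skew.

0.377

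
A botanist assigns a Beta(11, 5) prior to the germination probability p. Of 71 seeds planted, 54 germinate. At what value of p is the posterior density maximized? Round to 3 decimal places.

0.753

Posterior: Beta(11+54, 5+17) = Beta(65, 22).
Mode = (65−1)/(65+22−2) = 64/85 = 0.753.
Mean = 65/(65+22) = 65/87 = 0.747.
This is the posterior mode — the MAP estimate.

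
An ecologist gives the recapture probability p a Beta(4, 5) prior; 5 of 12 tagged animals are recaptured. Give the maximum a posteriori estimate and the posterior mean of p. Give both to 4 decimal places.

maximum a posteriori estimate = 0.4211, posterior mean = 0.4286

Posterior: Beta(4+5, 5+7) = Beta(9, 12).
Mode = (9−1)/(9+12−2) = 8/19 = 0.4211.
Mean = 9/(9+12) = 9/21 = 0.4286.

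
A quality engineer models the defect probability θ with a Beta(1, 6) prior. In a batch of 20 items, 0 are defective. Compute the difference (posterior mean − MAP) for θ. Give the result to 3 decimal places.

Posterior: Beta(1+0, 6+20) = Beta(1, 26).
Since α = 1 ≤ 1 and β > 1, the Beta density is monotone decreasing on [0,1]; the mode is at 0.
Mean = 1/(1+26) = 0.037.
Difference = 0.037 − 0.000 = 0.037.

0.037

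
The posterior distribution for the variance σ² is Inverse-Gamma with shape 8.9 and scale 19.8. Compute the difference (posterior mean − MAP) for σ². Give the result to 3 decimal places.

0.506

Mode = β/(α+1) = 19.8/9.9 = 2.000.
Mean = β/(α−1) = 19.8/7.9 = 2.506.
Difference = 2.506 − 2.000 = 0.506.
Right-skewed posterior ⇒ mode < mean.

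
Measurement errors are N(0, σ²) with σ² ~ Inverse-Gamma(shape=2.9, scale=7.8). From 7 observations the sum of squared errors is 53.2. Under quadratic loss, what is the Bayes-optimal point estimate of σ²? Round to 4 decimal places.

Posterior: Inverse-Gamma(shape = 2.9+7/2 = 6.4, scale = 7.8+53.2/2 = 34.4).
Mode = β/(α+1) = 34.4/7.4 = 4.6486.
Mean = β/(α−1) = 34.4/5.4 = 6.3704.
Quadratic loss ⇒ the optimal estimator is the posterior mean.

6.3704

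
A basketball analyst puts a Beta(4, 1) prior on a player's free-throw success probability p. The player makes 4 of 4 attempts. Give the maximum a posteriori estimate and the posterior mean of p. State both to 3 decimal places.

p_MAP = 1.000, E[p|data] = 0.889

Posterior: Beta(4+4, 1+0) = Beta(8, 1).
Since β = 1 ≤ 1 and α > 1, the Beta density is monotone increasing on [0,1]; the mode is at 1.
Mean = 8/(8+1) = 0.889.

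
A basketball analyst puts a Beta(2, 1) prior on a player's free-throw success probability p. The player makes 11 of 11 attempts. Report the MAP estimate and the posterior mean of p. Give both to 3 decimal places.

Posterior: Beta(2+11, 1+0) = Beta(13, 1).
Since β = 1 ≤ 1 and α > 1, the Beta density is monotone increasing on [0,1]; the mode is at 1.
Mean = 13/(13+1) = 0.929.

MAP: 1.000. Posterior mean: 0.929.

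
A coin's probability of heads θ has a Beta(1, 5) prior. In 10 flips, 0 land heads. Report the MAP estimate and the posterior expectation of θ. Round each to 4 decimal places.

MAP = 0.0000, posterior mean = 0.0625

Posterior: Beta(1+0, 5+10) = Beta(1, 15).
Since α = 1 ≤ 1 and β > 1, the Beta density is monotone decreasing on [0,1]; the mode is at 0.
Mean = 1/(1+15) = 0.0625.
Mean > mode: the posterior has a right tail.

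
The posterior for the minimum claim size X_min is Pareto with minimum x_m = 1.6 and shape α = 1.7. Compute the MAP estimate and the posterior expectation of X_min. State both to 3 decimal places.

The Pareto density is strictly decreasing on [x_m, ∞), so the mode is x_m = 1.600.
Mean = α·x_m/(α−1) = 1.7·1.6/0.7 = 3.886.

MAP = 1.600, posterior mean = 3.886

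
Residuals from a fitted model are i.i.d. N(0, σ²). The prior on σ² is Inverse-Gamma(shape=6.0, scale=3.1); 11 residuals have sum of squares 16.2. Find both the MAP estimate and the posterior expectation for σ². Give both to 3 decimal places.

MAP estimate = 0.896, posterior expectation = 1.067

Posterior: Inverse-Gamma(shape = 6.0+11/2 = 11.5, scale = 3.1+16.2/2 = 11.2).
Mode = β/(α+1) = 11.2/12.5 = 0.896.
Mean = β/(α−1) = 11.2/10.5 = 1.067.
Right-skewed posterior ⇒ mode < mean.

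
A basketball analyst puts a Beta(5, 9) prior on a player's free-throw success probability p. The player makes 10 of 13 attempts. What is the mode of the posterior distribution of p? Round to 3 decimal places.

0.560

Posterior: Beta(5+10, 9+3) = Beta(15, 12).
Mode = (15−1)/(15+12−2) = 14/25 = 0.560.
Mean = 15/(15+12) = 15/27 = 0.556.
This is the posterior mode — the MAP estimate.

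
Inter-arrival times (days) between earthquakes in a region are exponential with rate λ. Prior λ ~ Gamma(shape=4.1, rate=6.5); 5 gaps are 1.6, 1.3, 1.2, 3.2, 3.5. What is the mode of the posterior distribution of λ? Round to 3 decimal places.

0.468

Σ times = 10.8. Posterior: Gamma(shape = 4.1+5 = 9.1, rate = 6.5+10.8 = 17.3).
Mode = (α−1)/β = 8.1/17.3 = 0.468.
Mean = α/β = 9.1/17.3 = 0.526.
This is the posterior mode — the MAP estimate.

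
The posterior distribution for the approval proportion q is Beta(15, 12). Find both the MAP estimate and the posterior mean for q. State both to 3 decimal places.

q_MAP = 0.560, E[q|data] = 0.556

Mode = (15−1)/(15+12−2) = 14/25 = 0.560.
Mean = 15/(15+12) = 15/27 = 0.556.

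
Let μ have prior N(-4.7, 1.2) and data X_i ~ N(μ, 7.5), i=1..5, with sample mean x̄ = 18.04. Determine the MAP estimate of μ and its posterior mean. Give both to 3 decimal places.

Posterior for μ is Normal. Precision-weighted mean: (1/1.2·-4.7 + 5/7.5·18.04) / (1/1.2 + 5/7.5) = 5.407.
A Normal posterior is symmetric, so mode = mean.

MAP: 5.407. Posterior mean: 5.407.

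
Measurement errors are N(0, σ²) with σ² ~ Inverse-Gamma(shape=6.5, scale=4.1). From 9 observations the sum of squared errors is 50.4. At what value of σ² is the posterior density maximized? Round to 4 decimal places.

Posterior: Inverse-Gamma(shape = 6.5+9/2 = 11.0, scale = 4.1+50.4/2 = 29.3).
Mode = β/(α+1) = 29.3/12.0 = 2.4417.
Mean = β/(α−1) = 29.3/10.0 = 2.9300.
This is the posterior mode — the MAP estimate.

2.4417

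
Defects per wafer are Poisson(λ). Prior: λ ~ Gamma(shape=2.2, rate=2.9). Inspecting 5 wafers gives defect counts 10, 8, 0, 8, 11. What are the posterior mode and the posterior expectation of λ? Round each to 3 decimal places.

MAP = 4.835, posterior mean = 4.962

Σ counts = 37. Posterior: Gamma(shape = 2.2+37 = 39.2, rate = 2.9+5 = 7.9).
Mode = (α−1)/β = 38.2/7.9 = 4.835.
Mean = α/β = 39.2/7.9 = 4.962.
Right-skewed posterior ⇒ mode < mean.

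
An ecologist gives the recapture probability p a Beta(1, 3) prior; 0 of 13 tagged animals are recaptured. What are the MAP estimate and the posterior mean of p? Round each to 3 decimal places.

Posterior: Beta(1+0, 3+13) = Beta(1, 16).
Since α = 1 ≤ 1 and β > 1, the Beta density is monotone decreasing on [0,1]; the mode is at 0.
Mean = 1/(1+16) = 0.059.
The mean is pulled above the mode by the posterior's right skew.

MAP = 0.000; posterior mean = 0.059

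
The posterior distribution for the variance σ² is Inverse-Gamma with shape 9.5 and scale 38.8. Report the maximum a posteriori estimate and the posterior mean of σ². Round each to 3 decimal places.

MAP = 3.695, posterior mean = 4.565

Mode = β/(α+1) = 38.8/10.5 = 3.695.
Mean = β/(α−1) = 38.8/8.5 = 4.565.
Mean > mode: the posterior has a right tail.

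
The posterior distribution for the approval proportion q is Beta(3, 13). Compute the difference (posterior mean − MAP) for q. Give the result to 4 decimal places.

Mode = (3−1)/(3+13−2) = 2/14 = 0.1429.
Mean = 3/(3+13) = 3/16 = 0.1875.
Difference = 0.1875 − 0.1429 = 0.0446.
The mean is pulled above the mode by the posterior's right skew.

0.0446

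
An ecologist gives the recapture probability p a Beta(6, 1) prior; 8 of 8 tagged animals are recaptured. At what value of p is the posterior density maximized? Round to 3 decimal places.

1.000

Posterior: Beta(6+8, 1+0) = Beta(14, 1).
Since β = 1 ≤ 1 and α > 1, the Beta density is monotone increasing on [0,1]; the mode is at 1.
Mean = 14/(14+1) = 0.933.
This is the posterior mode — the MAP estimate.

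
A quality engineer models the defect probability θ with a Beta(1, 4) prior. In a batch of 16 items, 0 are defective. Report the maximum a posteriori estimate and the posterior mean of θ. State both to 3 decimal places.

MAP: 0.000. Posterior mean: 0.048.

Posterior: Beta(1+0, 4+16) = Beta(1, 20).
Since α = 1 ≤ 1 and β > 1, the Beta density is monotone decreasing on [0,1]; the mode is at 0.
Mean = 1/(1+20) = 0.048.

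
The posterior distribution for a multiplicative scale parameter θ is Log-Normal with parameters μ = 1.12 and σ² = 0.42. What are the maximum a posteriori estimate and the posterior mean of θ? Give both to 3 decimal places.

Mode = exp(μ − σ²) = exp(0.70) = 2.014.
Mean = exp(μ + σ²/2) = exp(1.330) = 3.781.

θ_MAP = 2.014, E[θ|data] = 3.781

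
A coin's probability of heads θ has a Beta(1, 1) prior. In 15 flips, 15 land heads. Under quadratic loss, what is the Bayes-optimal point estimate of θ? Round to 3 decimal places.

Posterior: Beta(1+15, 1+0) = Beta(16, 1).
Since β = 1 ≤ 1 and α > 1, the Beta density is monotone increasing on [0,1]; the mode is at 1.
Mean = 16/(16+1) = 0.941.
Quadratic loss ⇒ the optimal estimator is the posterior mean.

0.941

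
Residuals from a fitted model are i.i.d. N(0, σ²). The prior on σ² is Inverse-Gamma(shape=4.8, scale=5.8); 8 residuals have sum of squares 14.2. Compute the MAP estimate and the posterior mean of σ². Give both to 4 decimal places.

MAP estimate = 1.3163, posterior mean = 1.6538

Posterior: Inverse-Gamma(shape = 4.8+8/2 = 8.8, scale = 5.8+14.2/2 = 12.9).
Mode = β/(α+1) = 12.9/9.8 = 1.3163.
Mean = β/(α−1) = 12.9/7.8 = 1.6538.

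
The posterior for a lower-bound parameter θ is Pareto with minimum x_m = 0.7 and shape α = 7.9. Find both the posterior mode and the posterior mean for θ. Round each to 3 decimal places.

The Pareto density is strictly decreasing on [x_m, ∞), so the mode is x_m = 0.700.
Mean = α·x_m/(α−1) = 7.9·0.7/6.9 = 0.801.
Right-skewed posterior ⇒ mode < mean.

MAP = 0.700; posterior mean = 0.801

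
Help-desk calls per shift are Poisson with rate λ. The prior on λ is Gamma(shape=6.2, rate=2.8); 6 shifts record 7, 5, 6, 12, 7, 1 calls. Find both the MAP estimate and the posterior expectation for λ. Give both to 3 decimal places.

Σ counts = 38. Posterior: Gamma(shape = 6.2+38 = 44.2, rate = 2.8+6 = 8.8).
Mode = (α−1)/β = 43.2/8.8 = 4.909.
Mean = α/β = 44.2/8.8 = 5.023.

λ_MAP = 4.909, E[λ|data] = 5.023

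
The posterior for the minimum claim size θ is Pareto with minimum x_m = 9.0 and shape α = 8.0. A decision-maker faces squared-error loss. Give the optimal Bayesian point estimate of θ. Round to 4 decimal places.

10.2857

The Pareto density is strictly decreasing on [x_m, ∞), so the mode is x_m = 9.0000.
Mean = α·x_m/(α−1) = 8.0·9.0/7.0 = 10.2857.
Squared-error loss ⇒ the optimal estimator is the posterior mean.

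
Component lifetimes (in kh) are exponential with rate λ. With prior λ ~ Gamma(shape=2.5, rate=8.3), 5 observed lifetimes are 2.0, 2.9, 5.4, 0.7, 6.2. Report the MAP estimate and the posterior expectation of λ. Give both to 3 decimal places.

MAP = 0.255; posterior mean = 0.294

Σ times = 17.2. Posterior: Gamma(shape = 2.5+5 = 7.5, rate = 8.3+17.2 = 25.5).
Mode = (α−1)/β = 6.5/25.5 = 0.255.
Mean = α/β = 7.5/25.5 = 0.294.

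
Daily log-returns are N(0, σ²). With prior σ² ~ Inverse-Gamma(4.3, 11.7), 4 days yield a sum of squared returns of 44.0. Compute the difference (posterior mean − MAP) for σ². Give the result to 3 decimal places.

1.742

Posterior: Inverse-Gamma(shape = 4.3+4/2 = 6.3, scale = 11.7+44.0/2 = 33.7).
Mode = β/(α+1) = 33.7/7.3 = 4.616.
Mean = β/(α−1) = 33.7/5.3 = 6.358.
Difference = 6.358 − 4.616 = 1.742.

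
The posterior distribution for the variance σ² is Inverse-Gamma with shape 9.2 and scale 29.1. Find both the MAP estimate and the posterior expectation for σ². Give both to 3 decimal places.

MAP estimate = 2.853, posterior expectation = 3.549

Mode = β/(α+1) = 29.1/10.2 = 2.853.
Mean = β/(α−1) = 29.1/8.2 = 3.549.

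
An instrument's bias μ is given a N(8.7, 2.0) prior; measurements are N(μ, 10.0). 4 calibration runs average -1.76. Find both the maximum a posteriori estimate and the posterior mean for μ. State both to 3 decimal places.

Posterior for μ is Normal. Precision-weighted mean: (1/2.0·8.7 + 4/10.0·-1.76) / (1/2.0 + 4/10.0) = 4.051.
A Normal posterior is symmetric, so mode = mean.

MAP: 4.051. Posterior mean: 4.051.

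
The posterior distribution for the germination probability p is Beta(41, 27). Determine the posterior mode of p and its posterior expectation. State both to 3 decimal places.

Mode = (41−1)/(41+27−2) = 40/66 = 0.606.
Mean = 41/(41+27) = 41/68 = 0.603.

p_MAP = 0.606, E[p|data] = 0.603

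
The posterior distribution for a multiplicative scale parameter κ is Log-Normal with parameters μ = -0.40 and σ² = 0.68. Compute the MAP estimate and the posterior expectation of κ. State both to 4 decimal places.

Mode = exp(μ − σ²) = exp(-1.08) = 0.3396.
Mean = exp(μ + σ²/2) = exp(-0.060) = 0.9418.
The mean is pulled above the mode by the posterior's right skew.

MAP: 0.3396. Posterior mean: 0.9418.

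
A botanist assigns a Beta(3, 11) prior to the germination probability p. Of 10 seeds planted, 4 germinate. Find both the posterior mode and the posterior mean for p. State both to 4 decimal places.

p_MAP = 0.2727, E[p|data] = 0.2917

Posterior: Beta(3+4, 11+6) = Beta(7, 17).
Mode = (7−1)/(7+17−2) = 6/22 = 0.2727.
Mean = 7/(7+17) = 7/24 = 0.2917.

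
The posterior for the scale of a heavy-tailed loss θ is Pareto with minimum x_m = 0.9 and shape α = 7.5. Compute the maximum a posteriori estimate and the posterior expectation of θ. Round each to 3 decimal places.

The Pareto density is strictly decreasing on [x_m, ∞), so the mode is x_m = 0.900.
Mean = α·x_m/(α−1) = 7.5·0.9/6.5 = 1.038.

maximum a posteriori estimate = 0.900, posterior expectation = 1.038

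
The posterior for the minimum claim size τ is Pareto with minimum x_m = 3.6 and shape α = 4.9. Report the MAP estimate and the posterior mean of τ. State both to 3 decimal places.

The Pareto density is strictly decreasing on [x_m, ∞), so the mode is x_m = 3.600.
Mean = α·x_m/(α−1) = 4.9·3.6/3.9 = 4.523.

MAP = 3.600, posterior mean = 4.523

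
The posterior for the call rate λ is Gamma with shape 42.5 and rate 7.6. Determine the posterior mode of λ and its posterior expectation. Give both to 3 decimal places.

MAP: 5.461. Posterior mean: 5.592.

Mode = (α−1)/β = 41.5/7.6 = 5.461.
Mean = α/β = 42.5/7.6 = 5.592.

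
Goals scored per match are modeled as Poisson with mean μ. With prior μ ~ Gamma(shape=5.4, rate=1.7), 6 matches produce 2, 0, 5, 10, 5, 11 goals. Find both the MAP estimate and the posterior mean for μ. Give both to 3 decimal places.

MAP estimate = 4.857, posterior mean = 4.987

Σ counts = 33. Posterior: Gamma(shape = 5.4+33 = 38.4, rate = 1.7+6 = 7.7).
Mode = (α−1)/β = 37.4/7.7 = 4.857.
Mean = α/β = 38.4/7.7 = 4.987.
The mean is pulled above the mode by the posterior's right skew.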